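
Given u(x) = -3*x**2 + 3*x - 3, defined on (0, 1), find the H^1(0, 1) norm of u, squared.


||u||_{H^1}^2 = 93/10

The H^1 norm (squared) on an interval (0, L) is
  ||u||_{H^1}^2 = ∫_0^L u(x)^2 dx + ∫_0^L u'(x)^2 dx.
Compute u'(x) = 3 - 6*x.
Then u(x)^2 = 9*x**4 - 18*x**3 + 27*x**2 - 18*x + 9 and u'(x)^2 = 36*x**2 - 36*x + 9.
Integrate each monomial from 0 to 1 using ∫_0^1 c·x^n dx = c·1^(n+1)/(n+1):
  ∫_0^1 u(x)^2 dx = ∫_0^1 (9*x^4 - 18*x^3 + 27*x^2 - 18*x + 9) dx. Term by term:
    ∫_0^1 9*x^4 dx = 9/5;  ∫_0^1 -18*x^3 dx = -9/2;  ∫_0^1 27*x^2 dx = 9;
    ∫_0^1 -18*x dx = -9;  ∫_0^1 9 dx = 9.
  Sum: 9/5 − 9/2 + 9 − 9 + 9 = 63/10.
  ∫_0^1 u'(x)^2 dx = ∫_0^1 (36*x^2 - 36*x + 9) dx. Term by term:
    ∫_0^1 36*x^2 dx = 12;  ∫_0^1 -36*x dx = -18;  ∫_0^1 9 dx = 9.
  Sum: 12 − 18 + 9 = 3.
Adding: ||u||_{H^1}^2 = 63/10 + 3 = 93/10.


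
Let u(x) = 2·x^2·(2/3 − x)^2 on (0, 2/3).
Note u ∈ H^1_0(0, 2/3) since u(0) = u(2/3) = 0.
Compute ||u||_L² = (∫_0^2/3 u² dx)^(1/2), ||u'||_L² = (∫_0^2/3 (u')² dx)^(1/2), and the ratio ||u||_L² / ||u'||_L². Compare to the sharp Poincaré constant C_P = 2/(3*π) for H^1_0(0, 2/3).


||u||_L² / ||u'||_L² = sqrt(3)/9 < C_P = 2/(3*π).

u(x) = 2·x^2·(2/3 − x)^2, so u'(x) = 8*x*(3*x - 2)*(3*x - 1)/9.
u(x) = 2·x^2·(2/3 − x)^2 vanishes at x = 0 and x = 2/3, so u ∈ H^1_0(0, 2/3). Differentiate via the product rule and integrate the resulting polynomials term by term.
  ∫_0^2/3 u² dx = ∫_0^2/3 (4*x^8 - 32*x^7/3 + 32*x^6/3 - 128*x^5/27 + 64*x^4/81) dx. Term by term:
    ∫_0^2/3 4*x^8 dx = 2048/177147;  ∫_0^2/3 -32*x^7/3 dx = -1024/19683;  ∫_0^2/3 32*x^6/3 dx = 4096/45927;
    ∫_0^2/3 -128*x^5/27 dx = -4096/59049;  ∫_0^2/3 64*x^4/81 dx = 2048/98415.
  Sum: 2048/177147 − 1024/19683 + 4096/45927 − 4096/59049 + 2048/98415 = 1024/6200145.
  ∫_0^2/3 (u')² dx = ∫_0^2/3 (64*x^6 - 128*x^5 + 832*x^4/9 - 256*x^3/9 + 256*x^2/81) dx. Term by term:
    ∫_0^2/3 64*x^6 dx = 8192/15309;  ∫_0^2/3 -128*x^5 dx = -4096/2187;  ∫_0^2/3 832*x^4/9 dx = 26624/10935;
    ∫_0^2/3 -256*x^3/9 dx = -1024/729;  ∫_0^2/3 256*x^2/81 dx = 2048/6561.
  Sum: 8192/15309 − 4096/2187 + 26624/10935 − 1024/729 + 2048/6561 = 1024/229635.
∫_0^2/3 u² dx = 1024/6200145, so ||u||_L² = 32*sqrt(105)/25515.
∫_0^2/3 (u')² dx = 1024/229635, so ||u'||_L² = 32*sqrt(35)/2835.
Ratio ||u||_L² / ||u'||_L² = sqrt(3)/9.
Sharp Poincaré constant on H^1_0(0, 2/3) is C_P = L/π = 2/(3*π), achieved by sin(3*π/2·x).
A polynomial bump cannot attain the sharp Poincaré constant (only the first sine eigenfunction does), so the ratio is strictly less than C_P, consistent with ||u||_L² ≤ C_P ||u'||_L².


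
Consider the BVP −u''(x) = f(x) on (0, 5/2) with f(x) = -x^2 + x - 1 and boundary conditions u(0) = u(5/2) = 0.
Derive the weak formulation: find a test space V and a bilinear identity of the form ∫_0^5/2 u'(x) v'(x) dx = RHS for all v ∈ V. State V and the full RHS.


V = H^1_0(0, 5/2) (so v(0) = v(5/2) = 0); weak form: ∫_0^5/2 u'v' dx = ∫_0^5/2 (-x^2 + x - 1) v dx for all v ∈ V.

Multiply both sides by a test function v and integrate from 0 to 5/2:
  ∫_0^5/2 −u''(x) v(x) dx = ∫_0^5/2 f(x) v(x) dx.
Integrate the LHS by parts once:
  ∫_0^5/2 −u'' v dx = −[u'(x) v(x)]_0^5/2 + ∫_0^5/2 u'(x) v'(x) dx.
Thus ∫_0^5/2 u'(x) v'(x) dx = ∫_0^5/2 f(x) v(x) dx + [u'(x) v(x)]_0^5/2.
Choose V so that boundary terms are either known or forced to vanish.
u is Dirichlet: u(0) = u(5/2) = 0. Let V = H^1_0(0, 5/2); then v(0) = v(5/2) = 0, and [u' v]_0^5/2 = 0.
Weak formulation: find u (satisfying any essential BC) such that ∫_0^5/2 u'(x) v'(x) dx = ∫_0^5/2 f v dx for all v ∈ V.
Substituting f(x) = -x^2 + x - 1, the right-hand side is ∫_0^5/2 (-x^2 + x - 1) v dx.


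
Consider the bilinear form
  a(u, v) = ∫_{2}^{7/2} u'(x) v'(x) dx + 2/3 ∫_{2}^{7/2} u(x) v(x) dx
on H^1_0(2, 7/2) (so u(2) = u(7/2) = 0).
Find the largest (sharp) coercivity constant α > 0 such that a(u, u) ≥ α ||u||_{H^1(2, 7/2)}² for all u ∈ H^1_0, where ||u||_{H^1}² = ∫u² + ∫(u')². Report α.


α = 2*(3 + 2*π^2)/(9 + 4*π^2)

Coercivity of a(·,·) on H^1_0(2, 7/2) means a(u, u) ≥ α ||u||_{H^1}² for every u ∈ H^1_0.
The interval has length L = 3/2, and Poincaré/coercivity depend only on L. Here a(u, u) = ∫(u')² + (2/3)·∫u².
Here 0 < c = 2/3 < 1. The condition a(u,u) ≥ α||u||_{H^1}² reads (1−α)∫(u')² ≥ (α−c)∫u². Any admissible α is ≤ 1 (rapidly oscillating u have ∫u²/∫(u')² → 0), and α = 1 would force 0 ≥ (1−c)∫u², impossible since c < 1; so 1−α > 0. By the sharp Poincaré inequality on H^1_0 of an interval of length L, ∫(u')² ≥ (π/L)²∫u² with equality for the first sine mode sin(π(x−x₀)/L) (x₀ the left endpoint), so the inequality holds for all u iff (1−α)(π/L)² ≥ α − c, i.e. α ≤ ((π/L)² + c)/((π/L)² + 1) = (1 + c(L/π)²)/(1 + (L/π)²). With (π/L)² = 4*π^2/9 and c = 2/3, the largest admissible constant is α = ((π/L)² + c)/((π/L)² + 1).
Simplifying, α = 2*(3 + 2*π^2)/(9 + 4*π^2).


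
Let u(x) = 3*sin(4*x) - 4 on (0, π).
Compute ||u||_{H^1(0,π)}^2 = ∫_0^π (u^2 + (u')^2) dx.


||u||_{H^1(0,π)}^2 = 185*π/2

u'(x) = 12*cos(4*x).
Expand u² and (u')² and integrate term by term on (0, π), using: for integers n ≥ 1, ∫_0^π sin²(nx) dx = ∫_0^π cos²(nx) dx = π/2; for n ≠ n', ∫_0^π sin(nx)sin(n'x) dx = ∫_0^π cos(nx)cos(n'x) dx = 0; and by product-to-sum, ∫_0^π sin(nx)cos(n'x) dx = ½∫_0^π [sin((n+n')x) + sin((n−n')x)] dx, which is 0 when n+n' is even and 2n/(n²−n'²) when n+n' is odd (it need not vanish on (0, π)). For the constant mode: ∫_0^π 1 dx = π, ∫_0^π cos(nx) dx = 0, ∫_0^π sin(nx) dx = (1−(−1)^n)/n.
  u² squared terms: (-4)²·∫1 dx = 16·π = 16*π;  (3)²·∫sin(4x)² dx = 9·π/2 = 9*π/2.
  u² cross terms: 2·(-4)·(3)·∫1·sin(4x) dx = -24·(0) = 0.
  So ∫_0^π u² dx = 16*π + 9*π/2 + 0 = 41*π/2.
  (u')² squared terms: (12)²·∫cos(4x)² dx = 144·π/2 = 72*π.
  So ∫_0^π (u')² dx = 72*π.
||u||_{H^1}^2 = (41*π/2) + (72*π) = 185*π/2.


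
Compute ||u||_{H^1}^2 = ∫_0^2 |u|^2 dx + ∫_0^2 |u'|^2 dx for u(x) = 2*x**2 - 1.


||u||_{H^1}^2 = 298/5

The H^1 norm (squared) on an interval (0, L) is
  ||u||_{H^1}^2 = ∫_0^L u(x)^2 dx + ∫_0^L u'(x)^2 dx.
Compute u'(x) = 4*x.
Then u(x)^2 = 4*x**4 - 4*x**2 + 1 and u'(x)^2 = 16*x**2.
Integrate each monomial from 0 to 2 using ∫_0^2 c·x^n dx = c·2^(n+1)/(n+1):
  ∫_0^2 u(x)^2 dx = ∫_0^2 (4*x^4 - 4*x^2 + 1) dx. Term by term:
    ∫_0^2 4*x^4 dx = 128/5;  ∫_0^2 -4*x^2 dx = -32/3;  ∫_0^2 1 dx = 2.
  Sum: 128/5 − 32/3 + 2 = 254/15.
  ∫_0^2 u'(x)^2 dx = ∫_0^2 (16*x^2) dx. Term by term:
    ∫_0^2 16*x^2 dx = 128/3.
Adding: ||u||_{H^1}^2 = 254/15 + 128/3 = 298/5.


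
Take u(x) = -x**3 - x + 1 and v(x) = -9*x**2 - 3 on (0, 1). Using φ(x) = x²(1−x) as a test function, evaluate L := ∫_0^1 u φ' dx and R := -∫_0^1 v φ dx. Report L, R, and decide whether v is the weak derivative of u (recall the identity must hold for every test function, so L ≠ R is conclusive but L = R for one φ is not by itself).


LHS = 11/60, RHS = 11/20. No, v is not the weak derivative of u.

u(x) = -x**3 - x + 1, classical derivative u'(x) = -3*x**2 - 1.
φ(x) = x²(1−x), so φ'(x) = x*(2 - 3*x).
Note φ(0) = φ(1) = 0, so the boundary term u·φ vanishes.
LHS = ∫_0^1 u(x) φ'(x) dx = ∫_0^1 (3*x^5 - 2*x^4 + 3*x^3 - 5*x^2 + 2*x) dx. Term by term:
  ∫_0^1 3*x^5 dx = 1/2;  ∫_0^1 -2*x^4 dx = -2/5;  ∫_0^1 3*x^3 dx = 3/4;
  ∫_0^1 -5*x^2 dx = -5/3;  ∫_0^1 2*x dx = 1.
Sum: 1/2 − 2/5 + 3/4 − 5/3 + 1 = 11/60.
So LHS = 11/60.
∫_0^1 v(x) φ(x) dx = ∫_0^1 (9*x^5 - 9*x^4 + 3*x^3 - 3*x^2) dx. Term by term:
  ∫_0^1 9*x^5 dx = 3/2;  ∫_0^1 -9*x^4 dx = -9/5;  ∫_0^1 3*x^3 dx = 3/4;
  ∫_0^1 -3*x^2 dx = -1.
Sum: 3/2 − 9/5 + 3/4 − 1 = -11/20.
So RHS = -∫_0^1 v(x) φ(x) dx = 11/20.
LHS − RHS = -11/30 ≠ 0, so the identity fails.
(For a valid weak derivative the identity must hold for EVERY test function, in particular this one. The failure shows v is NOT the weak derivative of u.)
Correct weak derivative would be u'(x) = -3*x**2 - 1.


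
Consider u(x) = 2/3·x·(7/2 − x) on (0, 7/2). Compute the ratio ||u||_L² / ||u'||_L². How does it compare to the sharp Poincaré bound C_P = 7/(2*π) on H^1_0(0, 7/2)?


||u||_L² / ||u'||_L² = 7*sqrt(10)/20 < C_P = 7/(2*π).

u(x) = 2/3·x·(7/2 − x), so u'(x) = 7/3 - 4*x/3.
u(x) = 2/3·x·(7/2 − x) vanishes at x = 0 and x = 7/2, so u ∈ H^1_0(0, 7/2). Differentiate via the product rule and integrate the resulting polynomials term by term.
  ∫_0^7/2 u² dx = ∫_0^7/2 (4*x^4/9 - 28*x^3/9 + 49*x^2/9) dx. Term by term:
    ∫_0^7/2 4*x^4/9 dx = 16807/360;  ∫_0^7/2 -28*x^3/9 dx = -16807/144;  ∫_0^7/2 49*x^2/9 dx = 16807/216.
  Sum: 16807/360 − 16807/144 + 16807/216 = 16807/2160.
  ∫_0^7/2 (u')² dx = ∫_0^7/2 (16*x^2/9 - 56*x/9 + 49/9) dx. Term by term:
    ∫_0^7/2 16*x^2/9 dx = 686/27;  ∫_0^7/2 -56*x/9 dx = -343/9;  ∫_0^7/2 49/9 dx = 343/18.
  Sum: 686/27 − 343/9 + 343/18 = 343/54.
∫_0^7/2 u² dx = 16807/2160, so ||u||_L² = 49*sqrt(105)/180.
∫_0^7/2 (u')² dx = 343/54, so ||u'||_L² = 7*sqrt(42)/18.
Ratio ||u||_L² / ||u'||_L² = 7*sqrt(10)/20.
Sharp Poincaré constant on H^1_0(0, 7/2) is C_P = L/π = 7/(2*π), achieved by sin(2*π/7·x).
A polynomial bump cannot attain the sharp Poincaré constant (only the first sine eigenfunction does), so the ratio is strictly less than C_P, consistent with ||u||_L² ≤ C_P ||u'||_L².


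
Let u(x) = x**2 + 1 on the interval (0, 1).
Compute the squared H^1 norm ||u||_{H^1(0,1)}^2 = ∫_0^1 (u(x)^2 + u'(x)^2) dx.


||u||_{H^1}^2 = 16/5

The H^1 norm (squared) on an interval (0, L) is
  ||u||_{H^1}^2 = ∫_0^L u(x)^2 dx + ∫_0^L u'(x)^2 dx.
Compute u'(x) = 2*x.
Then u(x)^2 = x**4 + 2*x**2 + 1 and u'(x)^2 = 4*x**2.
Integrate each monomial from 0 to 1 using ∫_0^1 c·x^n dx = c·1^(n+1)/(n+1):
  ∫_0^1 u(x)^2 dx = ∫_0^1 (x^4 + 2*x^2 + 1) dx. Term by term:
    ∫_0^1 x^4 dx = 1/5;  ∫_0^1 2*x^2 dx = 2/3;  ∫_0^1 1 dx = 1.
  Sum: 1/5 + 2/3 + 1 = 28/15.
  ∫_0^1 u'(x)^2 dx = ∫_0^1 (4*x^2) dx. Term by term:
    ∫_0^1 4*x^2 dx = 4/3.
Adding: ||u||_{H^1}^2 = 28/15 + 4/3 = 16/5.


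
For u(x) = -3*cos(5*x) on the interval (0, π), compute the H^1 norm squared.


||u||_{H^1(0,π)}^2 = 117*π

u'(x) = 15*sin(5*x).
Expand u² and (u')² and integrate term by term on (0, π), using: for integers n ≥ 1, ∫_0^π sin²(nx) dx = ∫_0^π cos²(nx) dx = π/2; for n ≠ n', ∫_0^π sin(nx)sin(n'x) dx = ∫_0^π cos(nx)cos(n'x) dx = 0; and by product-to-sum, ∫_0^π sin(nx)cos(n'x) dx = ½∫_0^π [sin((n+n')x) + sin((n−n')x)] dx, which is 0 when n+n' is even and 2n/(n²−n'²) when n+n' is odd (it need not vanish on (0, π)).
  u² squared terms: (-3)²·∫cos(5x)² dx = 9·π/2 = 9*π/2.
  So ∫_0^π u² dx = 9*π/2.
  (u')² squared terms: (15)²·∫sin(5x)² dx = 225·π/2 = 225*π/2.
  So ∫_0^π (u')² dx = 225*π/2.
||u||_{H^1}^2 = (9*π/2) + (225*π/2) = 117*π.


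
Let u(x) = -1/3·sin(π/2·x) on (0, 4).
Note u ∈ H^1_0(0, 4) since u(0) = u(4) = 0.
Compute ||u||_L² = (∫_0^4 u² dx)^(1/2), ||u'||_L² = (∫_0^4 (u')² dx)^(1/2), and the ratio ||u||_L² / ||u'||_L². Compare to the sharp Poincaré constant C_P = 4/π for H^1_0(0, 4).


||u||_L² / ||u'||_L² = 2/π < C_P = 4/π.

u(x) = -1/3·sin(π/2·x), so u'(x) = -π*cos(π*x/2)/6.
Writing u(x) = A·sin(kπx/L) with A = -1/3 and k = 2, use ∫_0^L sin²(kπx/L) dx = L/2 and ∫_0^L cos²(kπx/L) dx = L/2.
u² = 1/9·sin²(π/2·x) and (u')² = π^2/36·cos²(π/2·x), and each of sin², cos² integrates to L/2 = 2 over (0, 4).
∫_0^4 u² dx = 2/9, so ||u||_L² = sqrt(2)/3.
∫_0^4 (u')² dx = π^2/18, so ||u'||_L² = sqrt(2)*π/6.
Ratio ||u||_L² / ||u'||_L² = 2/π.
Sharp Poincaré constant on H^1_0(0, 4) is C_P = L/π = 4/π, achieved by sin(π/4·x).
This is the k = 2 harmonic; the ratio L/(kπ) is strictly less than C_P = L/π, consistent with the sharp inequality ||u||_L² ≤ C_P ||u'||_L².


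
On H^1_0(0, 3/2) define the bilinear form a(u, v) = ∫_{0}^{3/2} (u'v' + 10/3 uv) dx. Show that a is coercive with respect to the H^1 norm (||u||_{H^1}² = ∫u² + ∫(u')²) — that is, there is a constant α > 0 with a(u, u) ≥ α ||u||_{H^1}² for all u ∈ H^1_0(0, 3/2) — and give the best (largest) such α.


α = 1

Coercivity of a(·,·) on H^1_0(0, 3/2) means a(u, u) ≥ α ||u||_{H^1}² for every u ∈ H^1_0.
The interval has length L = 3/2, and Poincaré/coercivity depend only on L. Here a(u, u) = ∫(u')² + (10/3)·∫u².
Here c = 10/3 ≥ 1, so a(u,u) = ∫(u')² + c∫u² ≥ ∫(u')² + ∫u² = ||u||_{H^1}², i.e. α = 1 works. No larger α is possible: a(u,u) ≥ α||u||_{H^1}² means (1−α)∫(u')² ≥ (α−c)∫u², and for the modes u_n = sin(nπ(x−x₀)/L) (x₀ the left endpoint) one has ∫u_n²/∫(u_n')² = (L/(nπ))² → 0, so a(u_n,u_n)/||u_n||_{H^1}² → 1. Hence the optimal constant is α = 1.
Therefore α = 1.


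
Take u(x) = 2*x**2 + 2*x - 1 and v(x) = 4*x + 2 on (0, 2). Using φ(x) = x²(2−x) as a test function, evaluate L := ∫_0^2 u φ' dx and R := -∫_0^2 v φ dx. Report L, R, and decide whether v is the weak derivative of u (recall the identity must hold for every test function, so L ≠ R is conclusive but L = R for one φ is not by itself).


LHS = -136/15, RHS = -136/15. Yes, v = u' weakly.

u(x) = 2*x**2 + 2*x - 1, classical derivative u'(x) = 4*x + 2.
φ(x) = x²(2−x), so φ'(x) = x*(4 - 3*x).
Note φ(0) = φ(2) = 0, so the boundary term u·φ vanishes.
LHS = ∫_0^2 u(x) φ'(x) dx = ∫_0^2 (-6*x^4 + 2*x^3 + 11*x^2 - 4*x) dx. Term by term:
  ∫_0^2 -6*x^4 dx = -192/5;  ∫_0^2 2*x^3 dx = 8;  ∫_0^2 11*x^2 dx = 88/3;
  ∫_0^2 -4*x dx = -8.
Sum: -192/5 + 8 + 88/3 − 8 = -136/15.
So LHS = -136/15.
∫_0^2 v(x) φ(x) dx = ∫_0^2 (-4*x^4 + 6*x^3 + 4*x^2) dx. Term by term:
  ∫_0^2 -4*x^4 dx = -128/5;  ∫_0^2 6*x^3 dx = 24;  ∫_0^2 4*x^2 dx = 32/3.
Sum: -128/5 + 24 + 32/3 = 136/15.
So RHS = -∫_0^2 v(x) φ(x) dx = -136/15.
LHS = RHS, so the identity holds for this test φ.
Moreover u is smooth here and v(x) = u'(x) = 4*x + 2 pointwise, so the identity holds for every test function. Hence v is the weak derivative of u.


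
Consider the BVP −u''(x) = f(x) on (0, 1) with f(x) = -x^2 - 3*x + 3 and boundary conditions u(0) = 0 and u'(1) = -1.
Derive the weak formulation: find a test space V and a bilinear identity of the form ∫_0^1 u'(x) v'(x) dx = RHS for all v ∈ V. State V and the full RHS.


V = {v ∈ H^1(0, 1) : v(0) = 0} (test functions vanish at x = 0 where u is specified); weak form: ∫_0^1 u'v' dx = ∫_0^1 (-x^2 - 3*x + 3) v dx − v(1) for all v ∈ V.

Multiply both sides by a test function v and integrate from 0 to 1:
  ∫_0^1 −u''(x) v(x) dx = ∫_0^1 f(x) v(x) dx.
Integrate the LHS by parts once:
  ∫_0^1 −u'' v dx = −[u'(x) v(x)]_0^1 + ∫_0^1 u'(x) v'(x) dx.
Thus ∫_0^1 u'(x) v'(x) dx = ∫_0^1 f(x) v(x) dx + [u'(x) v(x)]_0^1.
Choose V so that boundary terms are either known or forced to vanish.
Mixed BC: u(0) = 0 (Dirichlet) and u'(1) = -1 (Neumann). Define V = {v ∈ H^1(0, 1) : v(0) = 0}. Then [u' v]_0^1 = u'(1)·v(1) − u'(0)·0 = − v(1).
Weak formulation: find u (satisfying any essential BC) such that ∫_0^1 u'(x) v'(x) dx = ∫_0^1 f v dx − v(1) for all v ∈ V (Dirichlet at 0 absorbed into V; Neumann datum at x = 1 contributes the boundary term).
Substituting f(x) = -x^2 - 3*x + 3, the right-hand side is ∫_0^1 (-x^2 - 3*x + 3) v dx − v(1).


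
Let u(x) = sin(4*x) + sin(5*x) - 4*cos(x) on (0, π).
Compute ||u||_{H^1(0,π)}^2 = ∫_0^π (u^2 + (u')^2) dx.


||u||_{H^1(0,π)}^2 = -128/15 + 75*π/2

u'(x) = 4*sin(x) + 4*cos(4*x) + 5*cos(5*x).
Expand u² and (u')² and integrate term by term on (0, π), using: for integers n ≥ 1, ∫_0^π sin²(nx) dx = ∫_0^π cos²(nx) dx = π/2; for n ≠ n', ∫_0^π sin(nx)sin(n'x) dx = ∫_0^π cos(nx)cos(n'x) dx = 0; and by product-to-sum, ∫_0^π sin(nx)cos(n'x) dx = ½∫_0^π [sin((n+n')x) + sin((n−n')x)] dx, which is 0 when n+n' is even and 2n/(n²−n'²) when n+n' is odd (it need not vanish on (0, π)).
  u² squared terms: (-4)²·∫cos(x)² dx = 16·π/2 = 8*π;  (1)²·∫sin(4x)² dx = 1·π/2 = π/2;  (1)²·∫sin(5x)² dx = 1·π/2 = π/2.
  u² cross terms: 2·(-4)·(1)·∫cos(x)·sin(4x) dx = -8·(8/15) = -64/15;  2·(-4)·(1)·∫cos(x)·sin(5x) dx = -8·(0) = 0;  2·(1)·(1)·∫sin(4x)·sin(5x) dx = 2·(0) = 0.
  So ∫_0^π u² dx = 8*π + π/2 + π/2 − 64/15 + 0 + 0 = -64/15 + 9*π.
  (u')² squared terms: (4)²·∫cos(4x)² dx = 16·π/2 = 8*π;  (4)²·∫sin(x)² dx = 16·π/2 = 8*π;  (5)²·∫cos(5x)² dx = 25·π/2 = 25*π/2.
  (u')² cross terms: 2·(4)·(4)·∫cos(4x)·sin(x) dx = 32·(-2/15) = -64/15;  2·(4)·(5)·∫cos(4x)·cos(5x) dx = 40·(0) = 0;  2·(4)·(5)·∫sin(x)·cos(5x) dx = 40·(0) = 0.
  So ∫_0^π (u')² dx = 8*π + 8*π + 25*π/2 − 64/15 + 0 + 0 = -64/15 + 57*π/2.
||u||_{H^1}^2 = (-64/15 + 9*π) + (-64/15 + 57*π/2) = -128/15 + 75*π/2.


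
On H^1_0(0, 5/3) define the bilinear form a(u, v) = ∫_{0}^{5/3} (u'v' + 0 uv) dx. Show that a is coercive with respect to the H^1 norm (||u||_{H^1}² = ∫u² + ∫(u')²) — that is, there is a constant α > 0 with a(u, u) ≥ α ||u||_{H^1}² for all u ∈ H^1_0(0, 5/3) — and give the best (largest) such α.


α = 9*π^2/(25 + 9*π^2)

Coercivity of a(·,·) on H^1_0(0, 5/3) means a(u, u) ≥ α ||u||_{H^1}² for every u ∈ H^1_0.
The interval has length L = 5/3, and Poincaré/coercivity depend only on L. Here a(u, u) = ∫(u')² + (0)·∫u².
Here c = 0, so a(u,u) = ∫(u')² alone. The condition a(u,u) ≥ α||u||_{H^1}² reads (1−α)∫(u')² ≥ (α−c)∫u². Any admissible α is ≤ 1 (rapidly oscillating u have ∫u²/∫(u')² → 0), and α = 1 would force 0 ≥ (1−c)∫u², impossible since c < 1; so 1−α > 0. By the sharp Poincaré inequality on H^1_0 of an interval of length L, ∫(u')² ≥ (π/L)²∫u² with equality for the first sine mode sin(π(x−x₀)/L) (x₀ the left endpoint), so the inequality holds for all u iff (1−α)(π/L)² ≥ α − c, i.e. α ≤ ((π/L)² + c)/((π/L)² + 1) = (1 + c(L/π)²)/(1 + (L/π)²). (Direct route, valid since c ≤ 0: Poincaré gives c∫u² ≥ c(L/π)²∫(u')², so a(u,u) ≥ (1 + c(L/π)²)∫(u')², while ||u||_{H^1}² ≤ (1 + (L/π)²)∫(u')²; dividing yields the same α.) With (π/L)² = 9*π^2/25 and c = 0, the largest admissible constant is α = ((π/L)² + c)/((π/L)² + 1).
Simplifying, α = 9*π^2/(25 + 9*π^2).


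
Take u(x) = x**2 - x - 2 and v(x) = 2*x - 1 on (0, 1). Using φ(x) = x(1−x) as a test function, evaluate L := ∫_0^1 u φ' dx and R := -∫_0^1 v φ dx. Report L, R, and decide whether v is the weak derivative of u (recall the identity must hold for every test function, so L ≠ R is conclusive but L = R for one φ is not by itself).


LHS = 0, RHS = 0. Yes, v = u' weakly.

u(x) = x**2 - x - 2, classical derivative u'(x) = 2*x - 1.
φ(x) = x(1−x), so φ'(x) = 1 - 2*x.
Note φ(0) = φ(1) = 0, so the boundary term u·φ vanishes.
LHS = ∫_0^1 u(x) φ'(x) dx = ∫_0^1 (-2*x^3 + 3*x^2 + 3*x - 2) dx. Term by term:
  ∫_0^1 -2*x^3 dx = -1/2;  ∫_0^1 3*x^2 dx = 1;  ∫_0^1 3*x dx = 3/2;
  ∫_0^1 -2 dx = -2.
Sum: -1/2 + 1 + 3/2 − 2 = 0.
So LHS = 0.
∫_0^1 v(x) φ(x) dx = ∫_0^1 (-2*x^3 + 3*x^2 - x) dx. Term by term:
  ∫_0^1 -2*x^3 dx = -1/2;  ∫_0^1 3*x^2 dx = 1;  ∫_0^1 -x dx = -1/2.
Sum: -1/2 + 1 − 1/2 = 0.
So RHS = -∫_0^1 v(x) φ(x) dx = 0.
LHS = RHS, so the identity holds for this test φ.
Moreover u is smooth here and v(x) = u'(x) = 2*x - 1 pointwise, so the identity holds for every test function. Hence v is the weak derivative of u.


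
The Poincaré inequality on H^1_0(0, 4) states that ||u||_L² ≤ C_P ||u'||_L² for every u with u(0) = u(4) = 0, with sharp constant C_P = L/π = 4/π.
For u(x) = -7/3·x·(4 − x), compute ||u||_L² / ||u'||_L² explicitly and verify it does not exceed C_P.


||u||_L² / ||u'||_L² = 2*sqrt(10)/5 < C_P = 4/π.

u(x) = -7/3·x·(4 − x), so u'(x) = 14*x/3 - 28/3.
u(x) = -7/3·x·(4 − x) vanishes at x = 0 and x = 4, so u ∈ H^1_0(0, 4). Differentiate via the product rule and integrate the resulting polynomials term by term.
  ∫_0^4 u² dx = ∫_0^4 (49*x^4/9 - 392*x^3/9 + 784*x^2/9) dx. Term by term:
    ∫_0^4 49*x^4/9 dx = 50176/45;  ∫_0^4 -392*x^3/9 dx = -25088/9;  ∫_0^4 784*x^2/9 dx = 50176/27.
  Sum: 50176/45 − 25088/9 + 50176/27 = 25088/135.
  ∫_0^4 (u')² dx = ∫_0^4 (196*x^2/9 - 784*x/9 + 784/9) dx. Term by term:
    ∫_0^4 196*x^2/9 dx = 12544/27;  ∫_0^4 -784*x/9 dx = -6272/9;  ∫_0^4 784/9 dx = 3136/9.
  Sum: 12544/27 − 6272/9 + 3136/9 = 3136/27.
∫_0^4 u² dx = 25088/135, so ||u||_L² = 112*sqrt(30)/45.
∫_0^4 (u')² dx = 3136/27, so ||u'||_L² = 56*sqrt(3)/9.
Ratio ||u||_L² / ||u'||_L² = 2*sqrt(10)/5.
Sharp Poincaré constant on H^1_0(0, 4) is C_P = L/π = 4/π, achieved by sin(π/4·x).
A polynomial bump cannot attain the sharp Poincaré constant (only the first sine eigenfunction does), so the ratio is strictly less than C_P, consistent with ||u||_L² ≤ C_P ||u'||_L².


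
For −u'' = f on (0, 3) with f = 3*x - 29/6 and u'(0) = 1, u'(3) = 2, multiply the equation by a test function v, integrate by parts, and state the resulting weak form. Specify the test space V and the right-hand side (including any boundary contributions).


V = H^1(0, 3) (v unrestricted at boundary; u is determined up to an additive constant); weak form: ∫_0^3 u'v' dx = ∫_0^3 (3*x - 29/6) v dx + 2·v(3) − v(0) for all v ∈ V.

Multiply both sides by a test function v and integrate from 0 to 3:
  ∫_0^3 −u''(x) v(x) dx = ∫_0^3 f(x) v(x) dx.
Integrate the LHS by parts once:
  ∫_0^3 −u'' v dx = −[u'(x) v(x)]_0^3 + ∫_0^3 u'(x) v'(x) dx.
Thus ∫_0^3 u'(x) v'(x) dx = ∫_0^3 f(x) v(x) dx + [u'(x) v(x)]_0^3.
Choose V so that boundary terms are either known or forced to vanish.
u has inhomogeneous Neumann u'(0) = 1, u'(3) = 2. [u' v]_0^3 = (2)·v(3) − (1)·v(0) = 2·v(3) − v(0). Take V = H^1(0, 3); boundary term becomes part of RHS.
Weak formulation: find u (satisfying any essential BC) such that ∫_0^3 u'(x) v'(x) dx = ∫_0^3 f v dx + 2·v(3) − v(0) for all v ∈ V (Neumann data are natural BCs: they enter the RHS as boundary terms).
Substituting f(x) = 3*x - 29/6, the right-hand side is ∫_0^3 (3*x - 29/6) v dx + 2·v(3) − v(0).
Compatibility check (pure Neumann): taking v ≡ 1 ∈ V gives 0 = ∫_0^3 f dx + (2) − (1), i.e. ∫_0^3 f dx must equal u'(0) − u'(3) = -1. Indeed ∫_0^3 (3*x - 29/6) dx = -1, so the data are compatible. The solution is then unique only up to an additive constant (fix it e.g. by requiring ∫_0^3 u dx = 0).


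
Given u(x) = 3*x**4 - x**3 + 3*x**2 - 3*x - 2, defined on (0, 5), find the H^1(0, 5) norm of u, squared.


||u||_{H^1}^2 = 92671045/28

The H^1 norm (squared) on an interval (0, L) is
  ||u||_{H^1}^2 = ∫_0^L u(x)^2 dx + ∫_0^L u'(x)^2 dx.
Compute u'(x) = 12*x**3 - 3*x**2 + 6*x - 3.
Then u(x)^2 = 9*x**8 - 6*x**7 + 19*x**6 - 24*x**5 + 3*x**4 - 14*x**3 - 3*x**2 + 12*x + 4 and u'(x)^2 = 144*x**6 - 72*x**5 + 153*x**4 - 108*x**3 + 54*x**2 - 36*x + 9.
Integrate each monomial from 0 to 5 using ∫_0^5 c·x^n dx = c·5^(n+1)/(n+1):
  ∫_0^5 u(x)^2 dx = ∫_0^5 (9*x^8 - 6*x^7 + 19*x^6 - 24*x^5 + 3*x^4 - 14*x^3 - 3*x^2 + 12*x + 4) dx. Term by term:
    ∫_0^5 9*x^8 dx = 1953125;  ∫_0^5 -6*x^7 dx = -1171875/4;  ∫_0^5 19*x^6 dx = 1484375/7;
    ∫_0^5 -24*x^5 dx = -62500;  ∫_0^5 3*x^4 dx = 1875;  ∫_0^5 -14*x^3 dx = -4375/2;
    ∫_0^5 -3*x^2 dx = -125;  ∫_0^5 12*x dx = 150;  ∫_0^5 4 dx = 20.
  Sum: 1953125 − 1171875/4 + 1484375/7 − 62500 + 1875 − 4375/2 − 125 + 150 + 20 = 50664385/28.
  ∫_0^5 u'(x)^2 dx = ∫_0^5 (144*x^6 - 72*x^5 + 153*x^4 - 108*x^3 + 54*x^2 - 36*x + 9) dx. Term by term:
    ∫_0^5 144*x^6 dx = 11250000/7;  ∫_0^5 -72*x^5 dx = -187500;  ∫_0^5 153*x^4 dx = 95625;
    ∫_0^5 -108*x^3 dx = -16875;  ∫_0^5 54*x^2 dx = 2250;  ∫_0^5 -36*x dx = -450;
    ∫_0^5 9 dx = 45.
  Sum: 11250000/7 − 187500 + 95625 − 16875 + 2250 − 450 + 45 = 10501665/7.
Adding: ||u||_{H^1}^2 = 50664385/28 + 10501665/7 = 92671045/28.


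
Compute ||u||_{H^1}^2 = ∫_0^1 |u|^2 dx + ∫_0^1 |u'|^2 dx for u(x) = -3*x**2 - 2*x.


||u||_{H^1}^2 = 512/15

The H^1 norm (squared) on an interval (0, L) is
  ||u||_{H^1}^2 = ∫_0^L u(x)^2 dx + ∫_0^L u'(x)^2 dx.
Compute u'(x) = -6*x - 2.
Then u(x)^2 = 9*x**4 + 12*x**3 + 4*x**2 and u'(x)^2 = 36*x**2 + 24*x + 4.
Integrate each monomial from 0 to 1 using ∫_0^1 c·x^n dx = c·1^(n+1)/(n+1):
  ∫_0^1 u(x)^2 dx = ∫_0^1 (9*x^4 + 12*x^3 + 4*x^2) dx. Term by term:
    ∫_0^1 9*x^4 dx = 9/5;  ∫_0^1 12*x^3 dx = 3;  ∫_0^1 4*x^2 dx = 4/3.
  Sum: 9/5 + 3 + 4/3 = 92/15.
  ∫_0^1 u'(x)^2 dx = ∫_0^1 (36*x^2 + 24*x + 4) dx. Term by term:
    ∫_0^1 36*x^2 dx = 12;  ∫_0^1 24*x dx = 12;  ∫_0^1 4 dx = 4.
  Sum: 12 + 12 + 4 = 28.
Adding: ||u||_{H^1}^2 = 92/15 + 28 = 512/15.


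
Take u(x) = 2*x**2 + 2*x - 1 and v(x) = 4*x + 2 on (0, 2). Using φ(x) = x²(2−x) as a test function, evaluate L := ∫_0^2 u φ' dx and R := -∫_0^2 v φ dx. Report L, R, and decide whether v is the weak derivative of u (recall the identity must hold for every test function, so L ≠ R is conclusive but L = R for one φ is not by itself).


LHS = -136/15, RHS = -136/15. Yes, v = u' weakly.

u(x) = 2*x**2 + 2*x - 1, classical derivative u'(x) = 4*x + 2.
φ(x) = x²(2−x), so φ'(x) = x*(4 - 3*x).
Note φ(0) = φ(2) = 0, so the boundary term u·φ vanishes.
LHS = ∫_0^2 u(x) φ'(x) dx = ∫_0^2 (-6*x^4 + 2*x^3 + 11*x^2 - 4*x) dx. Term by term:
  ∫_0^2 -6*x^4 dx = -192/5;  ∫_0^2 2*x^3 dx = 8;  ∫_0^2 11*x^2 dx = 88/3;
  ∫_0^2 -4*x dx = -8.
Sum: -192/5 + 8 + 88/3 − 8 = -136/15.
So LHS = -136/15.
∫_0^2 v(x) φ(x) dx = ∫_0^2 (-4*x^4 + 6*x^3 + 4*x^2) dx. Term by term:
  ∫_0^2 -4*x^4 dx = -128/5;  ∫_0^2 6*x^3 dx = 24;  ∫_0^2 4*x^2 dx = 32/3.
Sum: -128/5 + 24 + 32/3 = 136/15.
So RHS = -∫_0^2 v(x) φ(x) dx = -136/15.
LHS = RHS, so the identity holds for this test φ.
Moreover u is smooth here and v(x) = u'(x) = 4*x + 2 pointwise, so the identity holds for every test function. Hence v is the weak derivative of u.


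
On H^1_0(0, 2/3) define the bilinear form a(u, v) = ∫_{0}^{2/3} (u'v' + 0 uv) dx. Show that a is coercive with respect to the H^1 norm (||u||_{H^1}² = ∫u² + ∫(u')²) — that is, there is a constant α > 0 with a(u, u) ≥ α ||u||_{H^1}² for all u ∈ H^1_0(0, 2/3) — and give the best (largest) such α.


α = 9*π^2/(4 + 9*π^2)

Coercivity of a(·,·) on H^1_0(0, 2/3) means a(u, u) ≥ α ||u||_{H^1}² for every u ∈ H^1_0.
The interval has length L = 2/3, and Poincaré/coercivity depend only on L. Here a(u, u) = ∫(u')² + (0)·∫u².
Here c = 0, so a(u,u) = ∫(u')² alone. The condition a(u,u) ≥ α||u||_{H^1}² reads (1−α)∫(u')² ≥ (α−c)∫u². Any admissible α is ≤ 1 (rapidly oscillating u have ∫u²/∫(u')² → 0), and α = 1 would force 0 ≥ (1−c)∫u², impossible since c < 1; so 1−α > 0. By the sharp Poincaré inequality on H^1_0 of an interval of length L, ∫(u')² ≥ (π/L)²∫u² with equality for the first sine mode sin(π(x−x₀)/L) (x₀ the left endpoint), so the inequality holds for all u iff (1−α)(π/L)² ≥ α − c, i.e. α ≤ ((π/L)² + c)/((π/L)² + 1) = (1 + c(L/π)²)/(1 + (L/π)²). (Direct route, valid since c ≤ 0: Poincaré gives c∫u² ≥ c(L/π)²∫(u')², so a(u,u) ≥ (1 + c(L/π)²)∫(u')², while ||u||_{H^1}² ≤ (1 + (L/π)²)∫(u')²; dividing yields the same α.) With (π/L)² = 9*π^2/4 and c = 0, the largest admissible constant is α = ((π/L)² + c)/((π/L)² + 1).
Simplifying, α = 9*π^2/(4 + 9*π^2).


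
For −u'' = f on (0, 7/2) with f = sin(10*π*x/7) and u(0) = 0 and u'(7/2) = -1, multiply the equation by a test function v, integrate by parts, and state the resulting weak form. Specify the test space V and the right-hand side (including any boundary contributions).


V = {v ∈ H^1(0, 7/2) : v(0) = 0} (test functions vanish at x = 0 where u is specified); weak form: ∫_0^7/2 u'v' dx = ∫_0^7/2 (sin(10*π*x/7)) v dx − v(7/2) for all v ∈ V.

Multiply both sides by a test function v and integrate from 0 to 7/2:
  ∫_0^7/2 −u''(x) v(x) dx = ∫_0^7/2 f(x) v(x) dx.
Integrate the LHS by parts once:
  ∫_0^7/2 −u'' v dx = −[u'(x) v(x)]_0^7/2 + ∫_0^7/2 u'(x) v'(x) dx.
Thus ∫_0^7/2 u'(x) v'(x) dx = ∫_0^7/2 f(x) v(x) dx + [u'(x) v(x)]_0^7/2.
Choose V so that boundary terms are either known or forced to vanish.
Mixed BC: u(0) = 0 (Dirichlet) and u'(7/2) = -1 (Neumann). Define V = {v ∈ H^1(0, 7/2) : v(0) = 0}. Then [u' v]_0^7/2 = u'(7/2)·v(7/2) − u'(0)·0 = − v(7/2).
Weak formulation: find u (satisfying any essential BC) such that ∫_0^7/2 u'(x) v'(x) dx = ∫_0^7/2 f v dx − v(7/2) for all v ∈ V (Dirichlet at 0 absorbed into V; Neumann datum at x = 7/2 contributes the boundary term).
Substituting f(x) = sin(10*π*x/7), the right-hand side is ∫_0^7/2 (sin(10*π*x/7)) v dx − v(7/2).


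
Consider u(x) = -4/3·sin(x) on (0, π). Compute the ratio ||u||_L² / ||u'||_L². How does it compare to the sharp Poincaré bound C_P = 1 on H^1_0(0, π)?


||u||_L² / ||u'||_L² = 1 = C_P.

u(x) = -4/3·sin(x), so u'(x) = -4*cos(x)/3.
Writing u(x) = A·sin(kπx/L) with A = -4/3 and k = 1, use ∫_0^L sin²(kπx/L) dx = L/2 and ∫_0^L cos²(kπx/L) dx = L/2.
u² = 16/9·sin²(x) and (u')² = 16/9·cos²(x), and each of sin², cos² integrates to L/2 = π/2 over (0, π).
∫_0^π u² dx = 8*π/9, so ||u||_L² = 2*sqrt(2)*sqrt(π)/3.
∫_0^π (u')² dx = 8*π/9, so ||u'||_L² = 2*sqrt(2)*sqrt(π)/3.
Ratio ||u||_L² / ||u'||_L² = 1.
Sharp Poincaré constant on H^1_0(0, π) is C_P = L/π = 1, achieved by sin(x).
This is the k = 1 eigenfunction (up to amplitude), so the ratio equals the sharp Poincaré constant exactly.


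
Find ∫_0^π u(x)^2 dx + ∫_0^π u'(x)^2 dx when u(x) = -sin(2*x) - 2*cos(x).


||u||_{H^1(0,π)}^2 = 32/3 + 13*π/2

u'(x) = 2*sin(x) - 2*cos(2*x).
Expand u² and (u')² and integrate term by term on (0, π), using: for integers n ≥ 1, ∫_0^π sin²(nx) dx = ∫_0^π cos²(nx) dx = π/2; for n ≠ n', ∫_0^π sin(nx)sin(n'x) dx = ∫_0^π cos(nx)cos(n'x) dx = 0; and by product-to-sum, ∫_0^π sin(nx)cos(n'x) dx = ½∫_0^π [sin((n+n')x) + sin((n−n')x)] dx, which is 0 when n+n' is even and 2n/(n²−n'²) when n+n' is odd (it need not vanish on (0, π)).
  u² squared terms: (-1)²·∫sin(2x)² dx = 1·π/2 = π/2;  (-2)²·∫cos(x)² dx = 4·π/2 = 2*π.
  u² cross terms: 2·(-1)·(-2)·∫sin(2x)·cos(x) dx = 4·(4/3) = 16/3.
  So ∫_0^π u² dx = π/2 + 2*π + 16/3 = 16/3 + 5*π/2.
  (u')² squared terms: (-2)²·∫cos(2x)² dx = 4·π/2 = 2*π;  (2)²·∫sin(x)² dx = 4·π/2 = 2*π.
  (u')² cross terms: 2·(-2)·(2)·∫cos(2x)·sin(x) dx = -8·(-2/3) = 16/3.
  So ∫_0^π (u')² dx = 2*π + 2*π + 16/3 = 16/3 + 4*π.
||u||_{H^1}^2 = (16/3 + 5*π/2) + (16/3 + 4*π) = 32/3 + 13*π/2.


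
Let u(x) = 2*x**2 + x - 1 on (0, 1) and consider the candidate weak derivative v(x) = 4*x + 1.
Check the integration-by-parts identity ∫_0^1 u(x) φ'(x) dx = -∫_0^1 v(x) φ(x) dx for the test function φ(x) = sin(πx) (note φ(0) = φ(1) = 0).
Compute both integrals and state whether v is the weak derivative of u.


LHS = -6/π, RHS = -6/π. Yes, v = u' weakly.

u(x) = 2*x**2 + x - 1, classical derivative u'(x) = 4*x + 1.
φ(x) = sin(πx), so φ'(x) = π*cos(π*x).
Note φ(0) = φ(1) = 0, so the boundary term u·φ vanishes.
LHS = ∫_0^1 u(x) φ'(x) dx = ∫_0^1 (2*π*x^2*cos(π*x) + π*x*cos(π*x) - π*cos(π*x)) dx. Term by term:
  ∫_0^1 -π*cos(π*x) dx = 0;  ∫_0^1 π*x*cos(π*x) dx = -2/π;  ∫_0^1 2*π*x^2*cos(π*x) dx = -4/π.
Sum: 0 − 2/π − 4/π = -6/π.
So LHS = -6/π.
∫_0^1 v(x) φ(x) dx = ∫_0^1 (4*x*sin(π*x) + sin(π*x)) dx. Term by term:
  ∫_0^1 4*x*sin(π*x) dx = 4/π;  ∫_0^1 sin(π*x) dx = 2/π.
Sum: 4/π + 2/π = 6/π.
So RHS = -∫_0^1 v(x) φ(x) dx = -6/π.
LHS = RHS, so the identity holds for this test φ.
Moreover u is smooth here and v(x) = u'(x) = 4*x + 1 pointwise, so the identity holds for every test function. Hence v is the weak derivative of u.


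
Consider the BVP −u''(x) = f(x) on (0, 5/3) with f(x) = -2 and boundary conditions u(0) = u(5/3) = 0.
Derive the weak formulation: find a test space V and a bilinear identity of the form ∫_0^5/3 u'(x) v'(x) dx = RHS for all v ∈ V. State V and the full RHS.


V = H^1_0(0, 5/3) (so v(0) = v(5/3) = 0); weak form: ∫_0^5/3 u'v' dx = ∫_0^5/3 (-2) v dx for all v ∈ V.

Multiply both sides by a test function v and integrate from 0 to 5/3:
  ∫_0^5/3 −u''(x) v(x) dx = ∫_0^5/3 f(x) v(x) dx.
Integrate the LHS by parts once:
  ∫_0^5/3 −u'' v dx = −[u'(x) v(x)]_0^5/3 + ∫_0^5/3 u'(x) v'(x) dx.
Thus ∫_0^5/3 u'(x) v'(x) dx = ∫_0^5/3 f(x) v(x) dx + [u'(x) v(x)]_0^5/3.
Choose V so that boundary terms are either known or forced to vanish.
u is Dirichlet: u(0) = u(5/3) = 0. Let V = H^1_0(0, 5/3); then v(0) = v(5/3) = 0, and [u' v]_0^5/3 = 0.
Weak formulation: find u (satisfying any essential BC) such that ∫_0^5/3 u'(x) v'(x) dx = ∫_0^5/3 f v dx for all v ∈ V.
Substituting f(x) = -2, the right-hand side is ∫_0^5/3 (-2) v dx.


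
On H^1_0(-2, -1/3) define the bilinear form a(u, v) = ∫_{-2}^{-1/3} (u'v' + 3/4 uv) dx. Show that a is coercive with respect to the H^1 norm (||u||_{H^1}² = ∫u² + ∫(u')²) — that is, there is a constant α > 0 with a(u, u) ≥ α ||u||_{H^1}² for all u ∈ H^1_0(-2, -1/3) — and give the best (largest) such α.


α = 3*(25 + 12*π^2)/(4*(25 + 9*π^2))

Coercivity of a(·,·) on H^1_0(-2, -1/3) means a(u, u) ≥ α ||u||_{H^1}² for every u ∈ H^1_0.
The interval has length L = 5/3, and Poincaré/coercivity depend only on L. Here a(u, u) = ∫(u')² + (3/4)·∫u².
Here 0 < c = 3/4 < 1. The condition a(u,u) ≥ α||u||_{H^1}² reads (1−α)∫(u')² ≥ (α−c)∫u². Any admissible α is ≤ 1 (rapidly oscillating u have ∫u²/∫(u')² → 0), and α = 1 would force 0 ≥ (1−c)∫u², impossible since c < 1; so 1−α > 0. By the sharp Poincaré inequality on H^1_0 of an interval of length L, ∫(u')² ≥ (π/L)²∫u² with equality for the first sine mode sin(π(x−x₀)/L) (x₀ the left endpoint), so the inequality holds for all u iff (1−α)(π/L)² ≥ α − c, i.e. α ≤ ((π/L)² + c)/((π/L)² + 1) = (1 + c(L/π)²)/(1 + (L/π)²). With (π/L)² = 9*π^2/25 and c = 3/4, the largest admissible constant is α = ((π/L)² + c)/((π/L)² + 1).
Simplifying, α = 3*(25 + 12*π^2)/(4*(25 + 9*π^2)).


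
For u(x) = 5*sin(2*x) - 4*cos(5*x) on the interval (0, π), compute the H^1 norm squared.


||u||_{H^1(0,π)}^2 = 4160/21 + 541*π/2

u'(x) = 20*sin(5*x) + 10*cos(2*x).
Expand u² and (u')² and integrate term by term on (0, π), using: for integers n ≥ 1, ∫_0^π sin²(nx) dx = ∫_0^π cos²(nx) dx = π/2; for n ≠ n', ∫_0^π sin(nx)sin(n'x) dx = ∫_0^π cos(nx)cos(n'x) dx = 0; and by product-to-sum, ∫_0^π sin(nx)cos(n'x) dx = ½∫_0^π [sin((n+n')x) + sin((n−n')x)] dx, which is 0 when n+n' is even and 2n/(n²−n'²) when n+n' is odd (it need not vanish on (0, π)).
  u² squared terms: (-4)²·∫cos(5x)² dx = 16·π/2 = 8*π;  (5)²·∫sin(2x)² dx = 25·π/2 = 25*π/2.
  u² cross terms: 2·(-4)·(5)·∫cos(5x)·sin(2x) dx = -40·(-4/21) = 160/21.
  So ∫_0^π u² dx = 8*π + 25*π/2 + 160/21 = 160/21 + 41*π/2.
  (u')² squared terms: (10)²·∫cos(2x)² dx = 100·π/2 = 50*π;  (20)²·∫sin(5x)² dx = 400·π/2 = 200*π.
  (u')² cross terms: 2·(10)·(20)·∫cos(2x)·sin(5x) dx = 400·(10/21) = 4000/21.
  So ∫_0^π (u')² dx = 50*π + 200*π + 4000/21 = 4000/21 + 250*π.
||u||_{H^1}^2 = (160/21 + 41*π/2) + (4000/21 + 250*π) = 4160/21 + 541*π/2.


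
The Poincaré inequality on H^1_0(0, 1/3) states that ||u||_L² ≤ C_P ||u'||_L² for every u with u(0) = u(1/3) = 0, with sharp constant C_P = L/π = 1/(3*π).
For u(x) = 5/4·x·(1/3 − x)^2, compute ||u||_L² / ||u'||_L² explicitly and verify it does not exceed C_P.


||u||_L² / ||u'||_L² = sqrt(14)/42 < C_P = 1/(3*π).

u(x) = 5/4·x·(1/3 − x)^2, so u'(x) = 15*x^2/4 - 5*x/3 + 5/36.
u(x) = 5/4·x·(1/3 − x)^2 vanishes at x = 0 and x = 1/3, so u ∈ H^1_0(0, 1/3). Differentiate via the product rule and integrate the resulting polynomials term by term.
  ∫_0^1/3 u² dx = ∫_0^1/3 (25*x^6/16 - 25*x^5/12 + 25*x^4/24 - 25*x^3/108 + 25*x^2/1296) dx. Term by term:
    ∫_0^1/3 25*x^6/16 dx = 25/244944;  ∫_0^1/3 -25*x^5/12 dx = -25/52488;  ∫_0^1/3 25*x^4/24 dx = 5/5832;
    ∫_0^1/3 -25*x^3/108 dx = -25/34992;  ∫_0^1/3 25*x^2/1296 dx = 25/104976.
  Sum: 25/244944 − 25/52488 + 5/5832 − 25/34992 + 25/104976 = 5/734832.
  ∫_0^1/3 (u')² dx = ∫_0^1/3 (225*x^4/16 - 25*x^3/2 + 275*x^2/72 - 25*x/54 + 25/1296) dx. Term by term:
    ∫_0^1/3 225*x^4/16 dx = 5/432;  ∫_0^1/3 -25*x^3/2 dx = -25/648;  ∫_0^1/3 275*x^2/72 dx = 275/5832;
    ∫_0^1/3 -25*x/54 dx = -25/972;  ∫_0^1/3 25/1296 dx = 25/3888.
  Sum: 5/432 − 25/648 + 275/5832 − 25/972 + 25/3888 = 5/5832.
∫_0^1/3 u² dx = 5/734832, so ||u||_L² = sqrt(35)/2268.
∫_0^1/3 (u')² dx = 5/5832, so ||u'||_L² = sqrt(10)/108.
Ratio ||u||_L² / ||u'||_L² = sqrt(14)/42.
Sharp Poincaré constant on H^1_0(0, 1/3) is C_P = L/π = 1/(3*π), achieved by sin(3*π·x).
A polynomial bump cannot attain the sharp Poincaré constant (only the first sine eigenfunction does), so the ratio is strictly less than C_P, consistent with ||u||_L² ≤ C_P ||u'||_L².


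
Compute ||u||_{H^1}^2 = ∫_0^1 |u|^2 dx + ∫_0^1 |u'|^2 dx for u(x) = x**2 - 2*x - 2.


||u||_{H^1}^2 = 128/15

The H^1 norm (squared) on an interval (0, L) is
  ||u||_{H^1}^2 = ∫_0^L u(x)^2 dx + ∫_0^L u'(x)^2 dx.
Compute u'(x) = 2*x - 2.
Then u(x)^2 = x**4 - 4*x**3 + 8*x + 4 and u'(x)^2 = 4*x**2 - 8*x + 4.
Integrate each monomial from 0 to 1 using ∫_0^1 c·x^n dx = c·1^(n+1)/(n+1):
  ∫_0^1 u(x)^2 dx = ∫_0^1 (x^4 - 4*x^3 + 8*x + 4) dx. Term by term:
    ∫_0^1 x^4 dx = 1/5;  ∫_0^1 -4*x^3 dx = -1;  ∫_0^1 8*x dx = 4;
    ∫_0^1 4 dx = 4.
  Sum: 1/5 − 1 + 4 + 4 = 36/5.
  ∫_0^1 u'(x)^2 dx = ∫_0^1 (4*x^2 - 8*x + 4) dx. Term by term:
    ∫_0^1 4*x^2 dx = 4/3;  ∫_0^1 -8*x dx = -4;  ∫_0^1 4 dx = 4.
  Sum: 4/3 − 4 + 4 = 4/3.
Adding: ||u||_{H^1}^2 = 36/5 + 4/3 = 128/15.


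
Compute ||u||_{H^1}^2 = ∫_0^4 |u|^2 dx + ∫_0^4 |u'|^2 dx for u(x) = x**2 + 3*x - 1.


||u||_{H^1}^2 = 13672/15

The H^1 norm (squared) on an interval (0, L) is
  ||u||_{H^1}^2 = ∫_0^L u(x)^2 dx + ∫_0^L u'(x)^2 dx.
Compute u'(x) = 2*x + 3.
Then u(x)^2 = x**4 + 6*x**3 + 7*x**2 - 6*x + 1 and u'(x)^2 = 4*x**2 + 12*x + 9.
Integrate each monomial from 0 to 4 using ∫_0^4 c·x^n dx = c·4^(n+1)/(n+1):
  ∫_0^4 u(x)^2 dx = ∫_0^4 (x^4 + 6*x^3 + 7*x^2 - 6*x + 1) dx. Term by term:
    ∫_0^4 x^4 dx = 1024/5;  ∫_0^4 6*x^3 dx = 384;  ∫_0^4 7*x^2 dx = 448/3;
    ∫_0^4 -6*x dx = -48;  ∫_0^4 1 dx = 4.
  Sum: 1024/5 + 384 + 448/3 − 48 + 4 = 10412/15.
  ∫_0^4 u'(x)^2 dx = ∫_0^4 (4*x^2 + 12*x + 9) dx. Term by term:
    ∫_0^4 4*x^2 dx = 256/3;  ∫_0^4 12*x dx = 96;  ∫_0^4 9 dx = 36.
  Sum: 256/3 + 96 + 36 = 652/3.
Adding: ||u||_{H^1}^2 = 10412/15 + 652/3 = 13672/15.


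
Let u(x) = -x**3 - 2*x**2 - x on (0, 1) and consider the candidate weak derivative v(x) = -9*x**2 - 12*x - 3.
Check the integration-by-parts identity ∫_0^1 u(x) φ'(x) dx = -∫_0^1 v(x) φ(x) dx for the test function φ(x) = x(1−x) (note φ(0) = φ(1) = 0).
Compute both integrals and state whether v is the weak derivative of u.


LHS = 13/20, RHS = 39/20. No, v is not the weak derivative of u.

u(x) = -x**3 - 2*x**2 - x, classical derivative u'(x) = -3*x**2 - 4*x - 1.
φ(x) = x(1−x), so φ'(x) = 1 - 2*x.
Note φ(0) = φ(1) = 0, so the boundary term u·φ vanishes.
LHS = ∫_0^1 u(x) φ'(x) dx = ∫_0^1 (2*x^4 + 3*x^3 - x) dx. Term by term:
  ∫_0^1 2*x^4 dx = 2/5;  ∫_0^1 3*x^3 dx = 3/4;  ∫_0^1 -x dx = -1/2.
Sum: 2/5 + 3/4 − 1/2 = 13/20.
So LHS = 13/20.
∫_0^1 v(x) φ(x) dx = ∫_0^1 (9*x^4 + 3*x^3 - 9*x^2 - 3*x) dx. Term by term:
  ∫_0^1 9*x^4 dx = 9/5;  ∫_0^1 3*x^3 dx = 3/4;  ∫_0^1 -9*x^2 dx = -3;
  ∫_0^1 -3*x dx = -3/2.
Sum: 9/5 + 3/4 − 3 − 3/2 = -39/20.
So RHS = -∫_0^1 v(x) φ(x) dx = 39/20.
LHS − RHS = -13/10 ≠ 0, so the identity fails.
(For a valid weak derivative the identity must hold for EVERY test function, in particular this one. The failure shows v is NOT the weak derivative of u.)
Correct weak derivative would be u'(x) = -3*x**2 - 4*x - 1.
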